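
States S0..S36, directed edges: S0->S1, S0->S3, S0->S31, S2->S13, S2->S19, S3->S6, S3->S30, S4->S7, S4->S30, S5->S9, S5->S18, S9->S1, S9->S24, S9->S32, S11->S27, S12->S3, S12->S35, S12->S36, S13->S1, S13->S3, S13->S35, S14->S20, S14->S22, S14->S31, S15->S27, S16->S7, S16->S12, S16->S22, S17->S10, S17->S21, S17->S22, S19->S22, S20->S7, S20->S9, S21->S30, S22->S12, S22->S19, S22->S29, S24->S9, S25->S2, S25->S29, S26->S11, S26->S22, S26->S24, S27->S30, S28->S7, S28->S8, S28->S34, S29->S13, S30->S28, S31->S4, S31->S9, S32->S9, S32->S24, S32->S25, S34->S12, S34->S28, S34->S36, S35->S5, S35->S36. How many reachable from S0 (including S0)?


BFS from S0:
  layer 0: {S0}
  layer 1: {S1, S3, S31}
  layer 2: {S4, S6, S9, S30}
  layer 3: {S7, S24, S28, S32}
  layer 4: {S8, S25, S34}
  layer 5: {S2, S12, S29, S36}
  layer 6: {S13, S19, S35}
  layer 7: {S5, S22}
  layer 8: {S18}
Reachable set: {S0, S1, S2, S3, S4, S5, S6, S7, S8, S9, S12, S13, S18, S19, S22, S24, S25, S28, S29, S30, S31, S32, S34, S35, S36}
Count = 25

25


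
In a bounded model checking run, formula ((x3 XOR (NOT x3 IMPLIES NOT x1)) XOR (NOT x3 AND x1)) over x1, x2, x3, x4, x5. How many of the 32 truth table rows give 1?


Formula: ((x3 XOR (NOT x3 IMPLIES NOT x1)) XOR (NOT x3 AND x1)) over 5 vars (32 rows)
Evaluate each row (x1, x2, x3, x4, x5 as bits, MSB first):
  row 0 [00000]: ((0 XOR (NOT 0 IMPLIES NOT 0)) XOR (NOT 0 AND 0)) -> 1
  row 1 [00001]: ((0 XOR (NOT 0 IMPLIES NOT 0)) XOR (NOT 0 AND 0)) -> 1
  row 2 [00010]: ((0 XOR (NOT 0 IMPLIES NOT 0)) XOR (NOT 0 AND 0)) -> 1
  row 3 [00011]: ((0 XOR (NOT 0 IMPLIES NOT 0)) XOR (NOT 0 AND 0)) -> 1
  row 4 [00100]: ((1 XOR (NOT 1 IMPLIES NOT 0)) XOR (NOT 1 AND 0)) -> 0
  row 5 [00101]: ((1 XOR (NOT 1 IMPLIES NOT 0)) XOR (NOT 1 AND 0)) -> 0
  row 6 [00110]: ((1 XOR (NOT 1 IMPLIES NOT 0)) XOR (NOT 1 AND 0)) -> 0
  row 7 [00111]: ((1 XOR (NOT 1 IMPLIES NOT 0)) XOR (NOT 1 AND 0)) -> 0
  row 8 [01000]: ((0 XOR (NOT 0 IMPLIES NOT 0)) XOR (NOT 0 AND 0)) -> 1
  row 9 [01001]: ((0 XOR (NOT 0 IMPLIES NOT 0)) XOR (NOT 0 AND 0)) -> 1
  row 10 [01010]: ((0 XOR (NOT 0 IMPLIES NOT 0)) XOR (NOT 0 AND 0)) -> 1
  row 11 [01011]: ((0 XOR (NOT 0 IMPLIES NOT 0)) XOR (NOT 0 AND 0)) -> 1
  row 12 [01100]: ((1 XOR (NOT 1 IMPLIES NOT 0)) XOR (NOT 1 AND 0)) -> 0
  row 13 [01101]: ((1 XOR (NOT 1 IMPLIES NOT 0)) XOR (NOT 1 AND 0)) -> 0
  row 14 [01110]: ((1 XOR (NOT 1 IMPLIES NOT 0)) XOR (NOT 1 AND 0)) -> 0
  row 15 [01111]: ((1 XOR (NOT 1 IMPLIES NOT 0)) XOR (NOT 1 AND 0)) -> 0
  row 16 [10000]: ((0 XOR (NOT 0 IMPLIES NOT 1)) XOR (NOT 0 AND 1)) -> 1
  row 17 [10001]: ((0 XOR (NOT 0 IMPLIES NOT 1)) XOR (NOT 0 AND 1)) -> 1
  row 18 [10010]: ((0 XOR (NOT 0 IMPLIES NOT 1)) XOR (NOT 0 AND 1)) -> 1
  row 19 [10011]: ((0 XOR (NOT 0 IMPLIES NOT 1)) XOR (NOT 0 AND 1)) -> 1
  row 20 [10100]: ((1 XOR (NOT 1 IMPLIES NOT 1)) XOR (NOT 1 AND 1)) -> 0
  row 21 [10101]: ((1 XOR (NOT 1 IMPLIES NOT 1)) XOR (NOT 1 AND 1)) -> 0
  row 22 [10110]: ((1 XOR (NOT 1 IMPLIES NOT 1)) XOR (NOT 1 AND 1)) -> 0
  row 23 [10111]: ((1 XOR (NOT 1 IMPLIES NOT 1)) XOR (NOT 1 AND 1)) -> 0
  row 24 [11000]: ((0 XOR (NOT 0 IMPLIES NOT 1)) XOR (NOT 0 AND 1)) -> 1
  row 25 [11001]: ((0 XOR (NOT 0 IMPLIES NOT 1)) XOR (NOT 0 AND 1)) -> 1
  row 26 [11010]: ((0 XOR (NOT 0 IMPLIES NOT 1)) XOR (NOT 0 AND 1)) -> 1
  row 27 [11011]: ((0 XOR (NOT 0 IMPLIES NOT 1)) XOR (NOT 0 AND 1)) -> 1
  row 28 [11100]: ((1 XOR (NOT 1 IMPLIES NOT 1)) XOR (NOT 1 AND 1)) -> 0
  row 29 [11101]: ((1 XOR (NOT 1 IMPLIES NOT 1)) XOR (NOT 1 AND 1)) -> 0
  row 30 [11110]: ((1 XOR (NOT 1 IMPLIES NOT 1)) XOR (NOT 1 AND 1)) -> 0
  row 31 [11111]: ((1 XOR (NOT 1 IMPLIES NOT 1)) XOR (NOT 1 AND 1)) -> 0
Full result column, 8 rows per line (x1,x2 fixed per line; x3,x4,x5 runs 000..111 left to right):
  rows 0-7 [x1,x2=00]: 11110000  (ones: 4)
  rows 8-15 [x1,x2=01]: 11110000  (ones: 4)
  rows 16-23 [x1,x2=10]: 11110000  (ones: 4)
  rows 24-31 [x1,x2=11]: 11110000  (ones: 4)
Count of 1-rows = 4+4+4+4 = 16

16


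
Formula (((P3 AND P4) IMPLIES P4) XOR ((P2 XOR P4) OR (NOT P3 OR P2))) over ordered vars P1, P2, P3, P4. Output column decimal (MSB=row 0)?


Formula: (((P3 AND P4) IMPLIES P4) XOR ((P2 XOR P4) OR (NOT P3 OR P2))) over P1, P2, P3, P4 (16 rows)
Evaluate each row (bits = P1,P2,P3,P4, MSB first):
  row 0 [0000]: (((0 AND 0) IMPLIES 0) XOR ((0 XOR 0) OR (NOT 0 OR 0))) -> 0
  row 1 [0001]: (((0 AND 1) IMPLIES 1) XOR ((0 XOR 1) OR (NOT 0 OR 0))) -> 0
  row 2 [0010]: (((1 AND 0) IMPLIES 0) XOR ((0 XOR 0) OR (NOT 1 OR 0))) -> 1
  row 3 [0011]: (((1 AND 1) IMPLIES 1) XOR ((0 XOR 1) OR (NOT 1 OR 0))) -> 0
  row 4 [0100]: (((0 AND 0) IMPLIES 0) XOR ((1 XOR 0) OR (NOT 0 OR 1))) -> 0
  row 5 [0101]: (((0 AND 1) IMPLIES 1) XOR ((1 XOR 1) OR (NOT 0 OR 1))) -> 0
  row 6 [0110]: (((1 AND 0) IMPLIES 0) XOR ((1 XOR 0) OR (NOT 1 OR 1))) -> 0
  row 7 [0111]: (((1 AND 1) IMPLIES 1) XOR ((1 XOR 1) OR (NOT 1 OR 1))) -> 0
  row 8 [1000]: (((0 AND 0) IMPLIES 0) XOR ((0 XOR 0) OR (NOT 0 OR 0))) -> 0
  row 9 [1001]: (((0 AND 1) IMPLIES 1) XOR ((0 XOR 1) OR (NOT 0 OR 0))) -> 0
  row 10 [1010]: (((1 AND 0) IMPLIES 0) XOR ((0 XOR 0) OR (NOT 1 OR 0))) -> 1
  row 11 [1011]: (((1 AND 1) IMPLIES 1) XOR ((0 XOR 1) OR (NOT 1 OR 0))) -> 0
  row 12 [1100]: (((0 AND 0) IMPLIES 0) XOR ((1 XOR 0) OR (NOT 0 OR 1))) -> 0
  row 13 [1101]: (((0 AND 1) IMPLIES 1) XOR ((1 XOR 1) OR (NOT 0 OR 1))) -> 0
  row 14 [1110]: (((1 AND 0) IMPLIES 0) XOR ((1 XOR 0) OR (NOT 1 OR 1))) -> 0
  row 15 [1111]: (((1 AND 1) IMPLIES 1) XOR ((1 XOR 1) OR (NOT 1 OR 1))) -> 0
Full result column, 4 rows per line (P1,P2 fixed per line; P3,P4 runs 00..11 left to right):
  rows 0-3 [P1,P2=00]: 0010  = hex 2
  rows 4-7 [P1,P2=01]: 0000  = hex 0
  rows 8-11 [P1,P2=10]: 0010  = hex 2
  rows 12-15 [P1,P2=11]: 0000  = hex 0
Output column (row 0 .. row 15) = 0010000000100000
Output column grouped in 4s = 0010 0000 0010 0000 = 0x2020
Convert to decimal digit by digit (value = value*16 + digit):
  2 -> 2
  2*16 + 0 = 32
  32*16 + 2 = 514
  514*16 + 0 = 8224
Decimal = 8224

8224


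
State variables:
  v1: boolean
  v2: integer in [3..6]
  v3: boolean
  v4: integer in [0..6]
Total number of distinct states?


State space = product of domain sizes of all variables.
Domain sizes:
  v1 (boolean): 2
  v2 (integer in [3..6]): 4
  v3 (boolean): 2
  v4 (integer in [0..6]): 7
Product = 2 * 4 * 2 * 7 = 112

112


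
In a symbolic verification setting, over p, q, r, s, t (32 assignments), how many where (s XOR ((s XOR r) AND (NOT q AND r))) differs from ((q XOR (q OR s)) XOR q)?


F1 = (s XOR ((s XOR r) AND (NOT q AND r)))
F2 = ((q XOR (q OR s)) XOR q)
Evaluate both on each of 32 rows (bits = p,q,r,s,t):
  row 0 [00000]: F1=0 F2=0 -> 0
  row 1 [00001]: F1=0 F2=0 -> 0
  row 2 [00010]: F1=1 F2=1 -> 0
  row 3 [00011]: F1=1 F2=1 -> 0
  row 4 [00100]: F1=1 F2=0 (differ) -> 1
  row 5 [00101]: F1=1 F2=0 (differ) -> 1
  row 6 [00110]: F1=1 F2=1 -> 0
  row 7 [00111]: F1=1 F2=1 -> 0
  row 8 [01000]: F1=0 F2=1 (differ) -> 1
  row 9 [01001]: F1=0 F2=1 (differ) -> 1
  row 10 [01010]: F1=1 F2=1 -> 0
  row 11 [01011]: F1=1 F2=1 -> 0
  row 12 [01100]: F1=0 F2=1 (differ) -> 1
  row 13 [01101]: F1=0 F2=1 (differ) -> 1
  row 14 [01110]: F1=1 F2=1 -> 0
  row 15 [01111]: F1=1 F2=1 -> 0
  row 16 [10000]: F1=0 F2=0 -> 0
  row 17 [10001]: F1=0 F2=0 -> 0
  row 18 [10010]: F1=1 F2=1 -> 0
  row 19 [10011]: F1=1 F2=1 -> 0
  row 20 [10100]: F1=1 F2=0 (differ) -> 1
  row 21 [10101]: F1=1 F2=0 (differ) -> 1
  row 22 [10110]: F1=1 F2=1 -> 0
  row 23 [10111]: F1=1 F2=1 -> 0
  row 24 [11000]: F1=0 F2=1 (differ) -> 1
  row 25 [11001]: F1=0 F2=1 (differ) -> 1
  row 26 [11010]: F1=1 F2=1 -> 0
  row 27 [11011]: F1=1 F2=1 -> 0
  row 28 [11100]: F1=0 F2=1 (differ) -> 1
  row 29 [11101]: F1=0 F2=1 (differ) -> 1
  row 30 [11110]: F1=1 F2=1 -> 0
  row 31 [11111]: F1=1 F2=1 -> 0
Full result column, 8 rows per line (p,q fixed per line; r,s,t runs 000..111 left to right):
  rows 0-7 [p,q=00]: 00001100  (ones: 2)
  rows 8-15 [p,q=01]: 11001100  (ones: 4)
  rows 16-23 [p,q=10]: 00001100  (ones: 2)
  rows 24-31 [p,q=11]: 11001100  (ones: 4)
Disagreements = 2+4+2+4 = 12

12


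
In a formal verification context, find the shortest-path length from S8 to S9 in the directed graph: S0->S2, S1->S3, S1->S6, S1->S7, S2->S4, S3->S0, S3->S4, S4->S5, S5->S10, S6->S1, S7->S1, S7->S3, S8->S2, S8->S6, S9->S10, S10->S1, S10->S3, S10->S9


BFS layer-by-layer from S8:
  dist 0: {S8}
  dist 1: {S2, S6}
  dist 2: {S1, S4}
  dist 3: {S3, S5, S7}
  dist 4: {S0, S10}
  dist 5: {S9}
  -> S9 reached at distance 5
Shortest path length = 5

5


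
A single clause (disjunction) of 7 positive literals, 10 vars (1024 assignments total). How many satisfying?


Step 1: Total=2^10=1024
Step 2: Unsat when all 7 false: 2^3=8
Step 3: Sat=1024-8=1016

1016


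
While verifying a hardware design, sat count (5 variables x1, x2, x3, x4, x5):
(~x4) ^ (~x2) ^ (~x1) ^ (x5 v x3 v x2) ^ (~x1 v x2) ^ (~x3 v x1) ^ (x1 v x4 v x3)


CNF with 7 clauses over 5 vars (32 assignments).
An assignment satisfies CNF iff every clause has >=1 true literal.
Check each row (bits = x1,x2,x3,x4,x5; clause T/F shown):
  row 0 [00000]: clauses=TTTFTTF -> 0
  row 1 [00001]: clauses=TTTTTTF -> 0
  row 2 [00010]: clauses=FTTFTTT -> 0
  row 3 [00011]: clauses=FTTTTTT -> 0
  row 4 [00100]: clauses=TTTTTFT -> 0
  row 5 [00101]: clauses=TTTTTFT -> 0
  row 6 [00110]: clauses=FTTTTFT -> 0
  row 7 [00111]: clauses=FTTTTFT -> 0
  row 8 [01000]: clauses=TFTTTTF -> 0
  row 9 [01001]: clauses=TFTTTTF -> 0
  row 10 [01010]: clauses=FFTTTTT -> 0
  row 11 [01011]: clauses=FFTTTTT -> 0
  row 12 [01100]: clauses=TFTTTFT -> 0
  row 13 [01101]: clauses=TFTTTFT -> 0
  row 14 [01110]: clauses=FFTTTFT -> 0
  row 15 [01111]: clauses=FFTTTFT -> 0
  row 16 [10000]: clauses=TTFFFTT -> 0
  row 17 [10001]: clauses=TTFTFTT -> 0
  row 18 [10010]: clauses=FTFFFTT -> 0
  row 19 [10011]: clauses=FTFTFTT -> 0
  row 20 [10100]: clauses=TTFTFTT -> 0
  row 21 [10101]: clauses=TTFTFTT -> 0
  row 22 [10110]: clauses=FTFTFTT -> 0
  row 23 [10111]: clauses=FTFTFTT -> 0
  row 24 [11000]: clauses=TFFTTTT -> 0
  row 25 [11001]: clauses=TFFTTTT -> 0
  row 26 [11010]: clauses=FFFTTTT -> 0
  row 27 [11011]: clauses=FFFTTTT -> 0
  row 28 [11100]: clauses=TFFTTTT -> 0
  row 29 [11101]: clauses=TFFTTTT -> 0
  row 30 [11110]: clauses=FFFTTTT -> 0
  row 31 [11111]: clauses=FFFTTTT -> 0
Full result column, 8 rows per line (x1,x2 fixed per line; x3,x4,x5 runs 000..111 left to right):
  rows 0-7 [x1,x2=00]: 00000000  (ones: 0)
  rows 8-15 [x1,x2=01]: 00000000  (ones: 0)
  rows 16-23 [x1,x2=10]: 00000000  (ones: 0)
  rows 24-31 [x1,x2=11]: 00000000  (ones: 0)
Satisfying assignments = 0+0+0+0 = 0

0


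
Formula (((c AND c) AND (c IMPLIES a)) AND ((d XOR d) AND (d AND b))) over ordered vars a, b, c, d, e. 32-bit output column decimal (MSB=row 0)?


Formula: (((c AND c) AND (c IMPLIES a)) AND ((d XOR d) AND (d AND b))) over a, b, c, d, e (32 rows)
Evaluate each row (bits = a,b,c,d,e, MSB first):
  row 0 [00000]: (((0 AND 0) AND (0 IMPLIES 0)) AND ((0 XOR 0) AND (0 AND 0))) -> 0
  row 1 [00001]: (((0 AND 0) AND (0 IMPLIES 0)) AND ((0 XOR 0) AND (0 AND 0))) -> 0
  row 2 [00010]: (((0 AND 0) AND (0 IMPLIES 0)) AND ((1 XOR 1) AND (1 AND 0))) -> 0
  row 3 [00011]: (((0 AND 0) AND (0 IMPLIES 0)) AND ((1 XOR 1) AND (1 AND 0))) -> 0
  row 4 [00100]: (((1 AND 1) AND (1 IMPLIES 0)) AND ((0 XOR 0) AND (0 AND 0))) -> 0
  row 5 [00101]: (((1 AND 1) AND (1 IMPLIES 0)) AND ((0 XOR 0) AND (0 AND 0))) -> 0
  row 6 [00110]: (((1 AND 1) AND (1 IMPLIES 0)) AND ((1 XOR 1) AND (1 AND 0))) -> 0
  row 7 [00111]: (((1 AND 1) AND (1 IMPLIES 0)) AND ((1 XOR 1) AND (1 AND 0))) -> 0
  row 8 [01000]: (((0 AND 0) AND (0 IMPLIES 0)) AND ((0 XOR 0) AND (0 AND 1))) -> 0
  row 9 [01001]: (((0 AND 0) AND (0 IMPLIES 0)) AND ((0 XOR 0) AND (0 AND 1))) -> 0
  row 10 [01010]: (((0 AND 0) AND (0 IMPLIES 0)) AND ((1 XOR 1) AND (1 AND 1))) -> 0
  row 11 [01011]: (((0 AND 0) AND (0 IMPLIES 0)) AND ((1 XOR 1) AND (1 AND 1))) -> 0
  row 12 [01100]: (((1 AND 1) AND (1 IMPLIES 0)) AND ((0 XOR 0) AND (0 AND 1))) -> 0
  row 13 [01101]: (((1 AND 1) AND (1 IMPLIES 0)) AND ((0 XOR 0) AND (0 AND 1))) -> 0
  row 14 [01110]: (((1 AND 1) AND (1 IMPLIES 0)) AND ((1 XOR 1) AND (1 AND 1))) -> 0
  row 15 [01111]: (((1 AND 1) AND (1 IMPLIES 0)) AND ((1 XOR 1) AND (1 AND 1))) -> 0
  row 16 [10000]: (((0 AND 0) AND (0 IMPLIES 1)) AND ((0 XOR 0) AND (0 AND 0))) -> 0
  row 17 [10001]: (((0 AND 0) AND (0 IMPLIES 1)) AND ((0 XOR 0) AND (0 AND 0))) -> 0
  row 18 [10010]: (((0 AND 0) AND (0 IMPLIES 1)) AND ((1 XOR 1) AND (1 AND 0))) -> 0
  row 19 [10011]: (((0 AND 0) AND (0 IMPLIES 1)) AND ((1 XOR 1) AND (1 AND 0))) -> 0
  row 20 [10100]: (((1 AND 1) AND (1 IMPLIES 1)) AND ((0 XOR 0) AND (0 AND 0))) -> 0
  row 21 [10101]: (((1 AND 1) AND (1 IMPLIES 1)) AND ((0 XOR 0) AND (0 AND 0))) -> 0
  row 22 [10110]: (((1 AND 1) AND (1 IMPLIES 1)) AND ((1 XOR 1) AND (1 AND 0))) -> 0
  row 23 [10111]: (((1 AND 1) AND (1 IMPLIES 1)) AND ((1 XOR 1) AND (1 AND 0))) -> 0
  row 24 [11000]: (((0 AND 0) AND (0 IMPLIES 1)) AND ((0 XOR 0) AND (0 AND 1))) -> 0
  row 25 [11001]: (((0 AND 0) AND (0 IMPLIES 1)) AND ((0 XOR 0) AND (0 AND 1))) -> 0
  row 26 [11010]: (((0 AND 0) AND (0 IMPLIES 1)) AND ((1 XOR 1) AND (1 AND 1))) -> 0
  row 27 [11011]: (((0 AND 0) AND (0 IMPLIES 1)) AND ((1 XOR 1) AND (1 AND 1))) -> 0
  row 28 [11100]: (((1 AND 1) AND (1 IMPLIES 1)) AND ((0 XOR 0) AND (0 AND 1))) -> 0
  row 29 [11101]: (((1 AND 1) AND (1 IMPLIES 1)) AND ((0 XOR 0) AND (0 AND 1))) -> 0
  row 30 [11110]: (((1 AND 1) AND (1 IMPLIES 1)) AND ((1 XOR 1) AND (1 AND 1))) -> 0
  row 31 [11111]: (((1 AND 1) AND (1 IMPLIES 1)) AND ((1 XOR 1) AND (1 AND 1))) -> 0
Full result column, 4 rows per line (a,b,c fixed per line; d,e runs 00..11 left to right):
  rows 0-3 [a,b,c=000]: 0000  = hex 0
  rows 4-7 [a,b,c=001]: 0000  = hex 0
  rows 8-11 [a,b,c=010]: 0000  = hex 0
  rows 12-15 [a,b,c=011]: 0000  = hex 0
  rows 16-19 [a,b,c=100]: 0000  = hex 0
  rows 20-23 [a,b,c=101]: 0000  = hex 0
  rows 24-27 [a,b,c=110]: 0000  = hex 0
  rows 28-31 [a,b,c=111]: 0000  = hex 0
Output column (row 0 .. row 31) = 00000000000000000000000000000000
Output column grouped in 4s = 0000 0000 0000 0000 0000 0000 0000 0000 = 0x00000000
Convert to decimal digit by digit (value = value*16 + digit):
  0 -> 0
  0*16 + 0 = 0
  0*16 + 0 = 0
  0*16 + 0 = 0
  0*16 + 0 = 0
  0*16 + 0 = 0
  0*16 + 0 = 0
  0*16 + 0 = 0
Decimal = 0

0


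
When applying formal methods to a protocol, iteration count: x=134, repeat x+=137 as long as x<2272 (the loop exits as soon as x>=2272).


Step 1: x goes from 134 toward 2272 by 137; the body runs while x<2272, so iterations = ceil((bound-start)/step)
Step 2: Distance=2138
Step 3: ceil(2138/137)=16

16


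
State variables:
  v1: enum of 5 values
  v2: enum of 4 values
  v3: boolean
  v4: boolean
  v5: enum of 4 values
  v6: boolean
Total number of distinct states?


State space = product of domain sizes of all variables.
Domain sizes:
  v1 (enum of 5 values): 5
  v2 (enum of 4 values): 4
  v3 (boolean): 2
  v4 (boolean): 2
  v5 (enum of 4 values): 4
  v6 (boolean): 2
Product = 5 * 4 * 2 * 2 * 4 * 2 = 640

640


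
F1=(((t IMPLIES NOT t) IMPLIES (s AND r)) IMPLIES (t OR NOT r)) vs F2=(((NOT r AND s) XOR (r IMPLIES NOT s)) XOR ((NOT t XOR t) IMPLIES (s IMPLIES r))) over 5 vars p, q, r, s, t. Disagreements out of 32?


F1 = (((t IMPLIES NOT t) IMPLIES (s AND r)) IMPLIES (t OR NOT r))
F2 = (((NOT r AND s) XOR (r IMPLIES NOT s)) XOR ((NOT t XOR t) IMPLIES (s IMPLIES r)))
Evaluate both on each of 32 rows (bits = p,q,r,s,t):
  row 0 [00000]: F1=1 F2=0 (differ) -> 1
  row 1 [00001]: F1=1 F2=0 (differ) -> 1
  row 2 [00010]: F1=1 F2=0 (differ) -> 1
  row 3 [00011]: F1=1 F2=0 (differ) -> 1
  row 4 [00100]: F1=1 F2=0 (differ) -> 1
  row 5 [00101]: F1=1 F2=0 (differ) -> 1
  row 6 [00110]: F1=0 F2=1 (differ) -> 1
  row 7 [00111]: F1=1 F2=1 -> 0
  row 8 [01000]: F1=1 F2=0 (differ) -> 1
  row 9 [01001]: F1=1 F2=0 (differ) -> 1
  row 10 [01010]: F1=1 F2=0 (differ) -> 1
  row 11 [01011]: F1=1 F2=0 (differ) -> 1
  row 12 [01100]: F1=1 F2=0 (differ) -> 1
  row 13 [01101]: F1=1 F2=0 (differ) -> 1
  row 14 [01110]: F1=0 F2=1 (differ) -> 1
  row 15 [01111]: F1=1 F2=1 -> 0
  row 16 [10000]: F1=1 F2=0 (differ) -> 1
  row 17 [10001]: F1=1 F2=0 (differ) -> 1
  row 18 [10010]: F1=1 F2=0 (differ) -> 1
  row 19 [10011]: F1=1 F2=0 (differ) -> 1
  row 20 [10100]: F1=1 F2=0 (differ) -> 1
  row 21 [10101]: F1=1 F2=0 (differ) -> 1
  row 22 [10110]: F1=0 F2=1 (differ) -> 1
  row 23 [10111]: F1=1 F2=1 -> 0
  row 24 [11000]: F1=1 F2=0 (differ) -> 1
  row 25 [11001]: F1=1 F2=0 (differ) -> 1
  row 26 [11010]: F1=1 F2=0 (differ) -> 1
  row 27 [11011]: F1=1 F2=0 (differ) -> 1
  row 28 [11100]: F1=1 F2=0 (differ) -> 1
  row 29 [11101]: F1=1 F2=0 (differ) -> 1
  row 30 [11110]: F1=0 F2=1 (differ) -> 1
  row 31 [11111]: F1=1 F2=1 -> 0
Full result column, 8 rows per line (p,q fixed per line; r,s,t runs 000..111 left to right):
  rows 0-7 [p,q=00]: 11111110  (ones: 7)
  rows 8-15 [p,q=01]: 11111110  (ones: 7)
  rows 16-23 [p,q=10]: 11111110  (ones: 7)
  rows 24-31 [p,q=11]: 11111110  (ones: 7)
Disagreements = 7+7+7+7 = 28

28


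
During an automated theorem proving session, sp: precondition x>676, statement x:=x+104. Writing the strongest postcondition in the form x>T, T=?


Formula: sp(P, x:=E) = exists old_x. (x = E[old_x/x]) AND P[old_x/x] (old_x is the value of x before the assignment; eliminate old_x by solving x = E[old_x/x] for old_x)
Step 1: Precondition P: x>676, i.e. old_x > 676
Step 2: Assignment gives x = old_x + 104, so old_x = x - 104
Step 3: Substitute into P: x - 104 > 676
Step 4: Simplify: x > 676+104 = 780

780


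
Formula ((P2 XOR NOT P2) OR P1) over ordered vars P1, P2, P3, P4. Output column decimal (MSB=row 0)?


Formula: ((P2 XOR NOT P2) OR P1) over P1, P2, P3, P4 (16 rows)
Evaluate each row (bits = P1,P2,P3,P4, MSB first):
  row 0 [0000]: ((0 XOR NOT 0) OR 0) -> 1
  row 1 [0001]: ((0 XOR NOT 0) OR 0) -> 1
  row 2 [0010]: ((0 XOR NOT 0) OR 0) -> 1
  row 3 [0011]: ((0 XOR NOT 0) OR 0) -> 1
  row 4 [0100]: ((1 XOR NOT 1) OR 0) -> 1
  row 5 [0101]: ((1 XOR NOT 1) OR 0) -> 1
  row 6 [0110]: ((1 XOR NOT 1) OR 0) -> 1
  row 7 [0111]: ((1 XOR NOT 1) OR 0) -> 1
  row 8 [1000]: ((0 XOR NOT 0) OR 1) -> 1
  row 9 [1001]: ((0 XOR NOT 0) OR 1) -> 1
  row 10 [1010]: ((0 XOR NOT 0) OR 1) -> 1
  row 11 [1011]: ((0 XOR NOT 0) OR 1) -> 1
  row 12 [1100]: ((1 XOR NOT 1) OR 1) -> 1
  row 13 [1101]: ((1 XOR NOT 1) OR 1) -> 1
  row 14 [1110]: ((1 XOR NOT 1) OR 1) -> 1
  row 15 [1111]: ((1 XOR NOT 1) OR 1) -> 1
Full result column, 4 rows per line (P1,P2 fixed per line; P3,P4 runs 00..11 left to right):
  rows 0-3 [P1,P2=00]: 1111  = hex F
  rows 4-7 [P1,P2=01]: 1111  = hex F
  rows 8-11 [P1,P2=10]: 1111  = hex F
  rows 12-15 [P1,P2=11]: 1111  = hex F
Output column (row 0 .. row 15) = 1111111111111111
Output column grouped in 4s = 1111 1111 1111 1111 = 0xFFFF
Convert to decimal digit by digit (value = value*16 + digit):
  F -> 15
  15*16 + 15 (F) = 255
  255*16 + 15 (F) = 4095
  4095*16 + 15 (F) = 65535
Decimal = 65535

65535


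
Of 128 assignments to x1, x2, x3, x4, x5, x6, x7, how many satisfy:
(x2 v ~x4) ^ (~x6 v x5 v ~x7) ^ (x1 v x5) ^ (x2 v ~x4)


CNF with 4 clauses over 7 vars (128 assignments).
An assignment satisfies CNF iff every clause has >=1 true literal.
Check each row (bits = x1,x2,x3,x4,x5,x6,x7; clause T/F shown):
  row 0 [0000000]: clauses=TTFT -> 0
  row 1 [0000001]: clauses=TTFT -> 0
  row 2 [0000010]: clauses=TTFT -> 0
  row 3 [0000011]: clauses=TFFT -> 0
  row 4 [0000100]: clauses=TTTT -> 1
  (every remaining row is evaluated the same way; all 128 results are listed next)
Full result column, 8 rows per line (x1,x2,x3,x4 fixed per line; x5,x6,x7 runs 000..111 left to right):
  rows 0-7 [x1,x2,x3,x4=0000]: 00001111  (ones: 4)
  rows 8-15 [x1,x2,x3,x4=0001]: 00000000  (ones: 0)
  rows 16-23 [x1,x2,x3,x4=0010]: 00001111  (ones: 4)
  rows 24-31 [x1,x2,x3,x4=0011]: 00000000  (ones: 0)
  rows 32-39 [x1,x2,x3,x4=0100]: 00001111  (ones: 4)
  rows 40-47 [x1,x2,x3,x4=0101]: 00001111  (ones: 4)
  rows 48-55 [x1,x2,x3,x4=0110]: 00001111  (ones: 4)
  rows 56-63 [x1,x2,x3,x4=0111]: 00001111  (ones: 4)
  rows 64-71 [x1,x2,x3,x4=1000]: 11101111  (ones: 7)
  rows 72-79 [x1,x2,x3,x4=1001]: 00000000  (ones: 0)
  rows 80-87 [x1,x2,x3,x4=1010]: 11101111  (ones: 7)
  rows 88-95 [x1,x2,x3,x4=1011]: 00000000  (ones: 0)
  rows 96-103 [x1,x2,x3,x4=1100]: 11101111  (ones: 7)
  rows 104-111 [x1,x2,x3,x4=1101]: 11101111  (ones: 7)
  rows 112-119 [x1,x2,x3,x4=1110]: 11101111  (ones: 7)
  rows 120-127 [x1,x2,x3,x4=1111]: 11101111  (ones: 7)
Satisfying assignments = 4+0+4+0+4+4+4+4+7+0+7+0+7+7+7+7 = 66

66


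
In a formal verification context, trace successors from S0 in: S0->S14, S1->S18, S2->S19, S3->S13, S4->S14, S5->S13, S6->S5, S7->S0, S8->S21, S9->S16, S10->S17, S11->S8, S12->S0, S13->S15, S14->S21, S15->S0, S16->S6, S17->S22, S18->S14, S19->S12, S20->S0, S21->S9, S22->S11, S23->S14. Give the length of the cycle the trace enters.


Trace from S0 until a state repeats:
  S0 -> S14 -> S21 -> S9 -> S16 -> S6 -> S5 -> S13 -> S15 -> S0
S0 first seen at step 0, revisited at step 9.
Cycle length = 9 - 0 = 9

9


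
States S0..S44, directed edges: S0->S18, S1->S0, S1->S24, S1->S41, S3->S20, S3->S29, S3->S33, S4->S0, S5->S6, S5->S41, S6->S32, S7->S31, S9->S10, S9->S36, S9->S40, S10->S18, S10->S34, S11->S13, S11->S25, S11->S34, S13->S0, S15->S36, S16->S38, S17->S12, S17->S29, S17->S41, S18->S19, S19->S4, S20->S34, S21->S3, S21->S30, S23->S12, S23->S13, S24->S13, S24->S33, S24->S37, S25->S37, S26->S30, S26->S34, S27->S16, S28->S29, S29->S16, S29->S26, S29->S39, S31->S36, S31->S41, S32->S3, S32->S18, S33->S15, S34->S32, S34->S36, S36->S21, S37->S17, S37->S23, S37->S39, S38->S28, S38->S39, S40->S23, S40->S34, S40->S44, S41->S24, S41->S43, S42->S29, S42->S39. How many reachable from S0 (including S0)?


BFS from S0:
  layer 0: {S0}
  layer 1: {S18}
  layer 2: {S19}
  layer 3: {S4}
Reachable set: {S0, S4, S18, S19}
Count = 4

4


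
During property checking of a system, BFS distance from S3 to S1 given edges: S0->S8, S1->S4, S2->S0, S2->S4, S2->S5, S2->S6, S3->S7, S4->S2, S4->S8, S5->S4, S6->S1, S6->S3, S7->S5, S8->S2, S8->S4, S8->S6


BFS layer-by-layer from S3:
  dist 0: {S3}
  dist 1: {S7}
  dist 2: {S5}
  dist 3: {S4}
  dist 4: {S2, S8}
  dist 5: {S0, S6}
  dist 6: {S1}
  -> S1 reached at distance 6
Shortest path length = 6

6


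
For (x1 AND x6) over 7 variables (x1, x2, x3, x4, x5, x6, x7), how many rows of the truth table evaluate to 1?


Formula: (x1 AND x6) over 7 vars (128 rows)
Evaluate each row (x1, x2, x3, x4, x5, x6, x7 as bits, MSB first):
  row 0 [0000000]: (0 AND 0) -> 0
  row 1 [0000001]: (0 AND 0) -> 0
  row 2 [0000010]: (0 AND 1) -> 0
  row 3 [0000011]: (0 AND 1) -> 0
  row 4 [0000100]: (0 AND 0) -> 0
  (every remaining row is evaluated the same way; all 128 results are listed next)
Full result column, 8 rows per line (x1,x2,x3,x4 fixed per line; x5,x6,x7 runs 000..111 left to right):
  rows 0-7 [x1,x2,x3,x4=0000]: 00000000  (ones: 0)
  rows 8-15 [x1,x2,x3,x4=0001]: 00000000  (ones: 0)
  rows 16-23 [x1,x2,x3,x4=0010]: 00000000  (ones: 0)
  rows 24-31 [x1,x2,x3,x4=0011]: 00000000  (ones: 0)
  rows 32-39 [x1,x2,x3,x4=0100]: 00000000  (ones: 0)
  rows 40-47 [x1,x2,x3,x4=0101]: 00000000  (ones: 0)
  rows 48-55 [x1,x2,x3,x4=0110]: 00000000  (ones: 0)
  rows 56-63 [x1,x2,x3,x4=0111]: 00000000  (ones: 0)
  rows 64-71 [x1,x2,x3,x4=1000]: 00110011  (ones: 4)
  rows 72-79 [x1,x2,x3,x4=1001]: 00110011  (ones: 4)
  rows 80-87 [x1,x2,x3,x4=1010]: 00110011  (ones: 4)
  rows 88-95 [x1,x2,x3,x4=1011]: 00110011  (ones: 4)
  rows 96-103 [x1,x2,x3,x4=1100]: 00110011  (ones: 4)
  rows 104-111 [x1,x2,x3,x4=1101]: 00110011  (ones: 4)
  rows 112-119 [x1,x2,x3,x4=1110]: 00110011  (ones: 4)
  rows 120-127 [x1,x2,x3,x4=1111]: 00110011  (ones: 4)
Count of 1-rows = 0+0+0+0+0+0+0+0+4+4+4+4+4+4+4+4 = 32

32


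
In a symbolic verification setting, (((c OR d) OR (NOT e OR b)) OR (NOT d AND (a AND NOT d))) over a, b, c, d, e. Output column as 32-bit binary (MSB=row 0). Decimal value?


Formula: (((c OR d) OR (NOT e OR b)) OR (NOT d AND (a AND NOT d))) over a, b, c, d, e (32 rows)
Evaluate each row (bits = a,b,c,d,e, MSB first):
  row 0 [00000]: (((0 OR 0) OR (NOT 0 OR 0)) OR (NOT 0 AND (0 AND NOT 0))) -> 1
  row 1 [00001]: (((0 OR 0) OR (NOT 1 OR 0)) OR (NOT 0 AND (0 AND NOT 0))) -> 0
  row 2 [00010]: (((0 OR 1) OR (NOT 0 OR 0)) OR (NOT 1 AND (0 AND NOT 1))) -> 1
  row 3 [00011]: (((0 OR 1) OR (NOT 1 OR 0)) OR (NOT 1 AND (0 AND NOT 1))) -> 1
  row 4 [00100]: (((1 OR 0) OR (NOT 0 OR 0)) OR (NOT 0 AND (0 AND NOT 0))) -> 1
  row 5 [00101]: (((1 OR 0) OR (NOT 1 OR 0)) OR (NOT 0 AND (0 AND NOT 0))) -> 1
  row 6 [00110]: (((1 OR 1) OR (NOT 0 OR 0)) OR (NOT 1 AND (0 AND NOT 1))) -> 1
  row 7 [00111]: (((1 OR 1) OR (NOT 1 OR 0)) OR (NOT 1 AND (0 AND NOT 1))) -> 1
  row 8 [01000]: (((0 OR 0) OR (NOT 0 OR 1)) OR (NOT 0 AND (0 AND NOT 0))) -> 1
  row 9 [01001]: (((0 OR 0) OR (NOT 1 OR 1)) OR (NOT 0 AND (0 AND NOT 0))) -> 1
  row 10 [01010]: (((0 OR 1) OR (NOT 0 OR 1)) OR (NOT 1 AND (0 AND NOT 1))) -> 1
  row 11 [01011]: (((0 OR 1) OR (NOT 1 OR 1)) OR (NOT 1 AND (0 AND NOT 1))) -> 1
  row 12 [01100]: (((1 OR 0) OR (NOT 0 OR 1)) OR (NOT 0 AND (0 AND NOT 0))) -> 1
  row 13 [01101]: (((1 OR 0) OR (NOT 1 OR 1)) OR (NOT 0 AND (0 AND NOT 0))) -> 1
  row 14 [01110]: (((1 OR 1) OR (NOT 0 OR 1)) OR (NOT 1 AND (0 AND NOT 1))) -> 1
  row 15 [01111]: (((1 OR 1) OR (NOT 1 OR 1)) OR (NOT 1 AND (0 AND NOT 1))) -> 1
  row 16 [10000]: (((0 OR 0) OR (NOT 0 OR 0)) OR (NOT 0 AND (1 AND NOT 0))) -> 1
  row 17 [10001]: (((0 OR 0) OR (NOT 1 OR 0)) OR (NOT 0 AND (1 AND NOT 0))) -> 1
  row 18 [10010]: (((0 OR 1) OR (NOT 0 OR 0)) OR (NOT 1 AND (1 AND NOT 1))) -> 1
  row 19 [10011]: (((0 OR 1) OR (NOT 1 OR 0)) OR (NOT 1 AND (1 AND NOT 1))) -> 1
  row 20 [10100]: (((1 OR 0) OR (NOT 0 OR 0)) OR (NOT 0 AND (1 AND NOT 0))) -> 1
  row 21 [10101]: (((1 OR 0) OR (NOT 1 OR 0)) OR (NOT 0 AND (1 AND NOT 0))) -> 1
  row 22 [10110]: (((1 OR 1) OR (NOT 0 OR 0)) OR (NOT 1 AND (1 AND NOT 1))) -> 1
  row 23 [10111]: (((1 OR 1) OR (NOT 1 OR 0)) OR (NOT 1 AND (1 AND NOT 1))) -> 1
  row 24 [11000]: (((0 OR 0) OR (NOT 0 OR 1)) OR (NOT 0 AND (1 AND NOT 0))) -> 1
  row 25 [11001]: (((0 OR 0) OR (NOT 1 OR 1)) OR (NOT 0 AND (1 AND NOT 0))) -> 1
  row 26 [11010]: (((0 OR 1) OR (NOT 0 OR 1)) OR (NOT 1 AND (1 AND NOT 1))) -> 1
  row 27 [11011]: (((0 OR 1) OR (NOT 1 OR 1)) OR (NOT 1 AND (1 AND NOT 1))) -> 1
  row 28 [11100]: (((1 OR 0) OR (NOT 0 OR 1)) OR (NOT 0 AND (1 AND NOT 0))) -> 1
  row 29 [11101]: (((1 OR 0) OR (NOT 1 OR 1)) OR (NOT 0 AND (1 AND NOT 0))) -> 1
  row 30 [11110]: (((1 OR 1) OR (NOT 0 OR 1)) OR (NOT 1 AND (1 AND NOT 1))) -> 1
  row 31 [11111]: (((1 OR 1) OR (NOT 1 OR 1)) OR (NOT 1 AND (1 AND NOT 1))) -> 1
Full result column, 4 rows per line (a,b,c fixed per line; d,e runs 00..11 left to right):
  rows 0-3 [a,b,c=000]: 1011  = hex B
  rows 4-7 [a,b,c=001]: 1111  = hex F
  rows 8-11 [a,b,c=010]: 1111  = hex F
  rows 12-15 [a,b,c=011]: 1111  = hex F
  rows 16-19 [a,b,c=100]: 1111  = hex F
  rows 20-23 [a,b,c=101]: 1111  = hex F
  rows 24-27 [a,b,c=110]: 1111  = hex F
  rows 28-31 [a,b,c=111]: 1111  = hex F
Output column (row 0 .. row 31) = 10111111111111111111111111111111
Output column grouped in 4s = 1011 1111 1111 1111 1111 1111 1111 1111 = 0xBFFFFFFF
Convert to decimal digit by digit (value = value*16 + digit):
  B -> 11
  11*16 + 15 (F) = 191
  191*16 + 15 (F) = 3071
  3071*16 + 15 (F) = 49151
  49151*16 + 15 (F) = 786431
  786431*16 + 15 (F) = 12582911
  12582911*16 + 15 (F) = 201326591
  201326591*16 + 15 (F) = 3221225471
Decimal = 3221225471

3221225471


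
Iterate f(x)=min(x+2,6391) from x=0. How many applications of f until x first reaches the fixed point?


Step 1: x=0, cap=6391, increment=2
Step 2: x grows by 2 each step until capped at 6391; fixed point is x=6391
Step 3: iterations = ceil(6391/2) = 3196

3196


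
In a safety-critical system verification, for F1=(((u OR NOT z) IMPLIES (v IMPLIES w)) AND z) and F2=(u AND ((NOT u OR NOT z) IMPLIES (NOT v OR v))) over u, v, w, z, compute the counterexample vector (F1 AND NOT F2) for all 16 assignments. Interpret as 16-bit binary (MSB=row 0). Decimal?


F1 = (((u OR NOT z) IMPLIES (v IMPLIES w)) AND z)
F2 = (u AND ((NOT u OR NOT z) IMPLIES (NOT v OR v)))
Counterexample to F1=>F2 is where F1=1 and F2=0.
Evaluate each row (bits = u,v,w,z, MSB first):
  row 0 [0000]: F1=0 F2=0 -> F1&~F2 -> 0
  row 1 [0001]: F1=1 F2=0 -> F1&~F2 -> 1
  row 2 [0010]: F1=0 F2=0 -> F1&~F2 -> 0
  row 3 [0011]: F1=1 F2=0 -> F1&~F2 -> 1
  row 4 [0100]: F1=0 F2=0 -> F1&~F2 -> 0
  row 5 [0101]: F1=1 F2=0 -> F1&~F2 -> 1
  row 6 [0110]: F1=0 F2=0 -> F1&~F2 -> 0
  row 7 [0111]: F1=1 F2=0 -> F1&~F2 -> 1
  row 8 [1000]: F1=0 F2=1 -> F1&~F2 -> 0
  row 9 [1001]: F1=1 F2=1 -> F1&~F2 -> 0
  row 10 [1010]: F1=0 F2=1 -> F1&~F2 -> 0
  row 11 [1011]: F1=1 F2=1 -> F1&~F2 -> 0
  row 12 [1100]: F1=0 F2=1 -> F1&~F2 -> 0
  row 13 [1101]: F1=0 F2=1 -> F1&~F2 -> 0
  row 14 [1110]: F1=0 F2=1 -> F1&~F2 -> 0
  row 15 [1111]: F1=1 F2=1 -> F1&~F2 -> 0
Full result column, 4 rows per line (u,v fixed per line; w,z runs 00..11 left to right):
  rows 0-3 [u,v=00]: 0101  = hex 5
  rows 4-7 [u,v=01]: 0101  = hex 5
  rows 8-11 [u,v=10]: 0000  = hex 0
  rows 12-15 [u,v=11]: 0000  = hex 0
Counterexample vector (row 0 .. row 15) = 0101010100000000
Output column grouped in 4s = 0101 0101 0000 0000 = 0x5500
Convert to decimal digit by digit (value = value*16 + digit):
  5 -> 5
  5*16 + 5 = 85
  85*16 + 0 = 1360
  1360*16 + 0 = 21760
Decimal = 21760

21760


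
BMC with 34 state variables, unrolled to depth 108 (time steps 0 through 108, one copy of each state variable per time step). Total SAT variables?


BMC unrolls to depth k, creating one copy of each state var for steps 0..k.
Step count = 108 + 1 = 109 (steps 0 through 108)
Vars per step = 34
Total = 34 * 109 = 3706

3706


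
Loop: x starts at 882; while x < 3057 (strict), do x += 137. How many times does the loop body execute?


Step 1: x goes from 882 toward 3057 by 137; the body runs while x<3057, so iterations = ceil((bound-start)/step)
Step 2: Distance=2175
Step 3: ceil(2175/137)=16

16


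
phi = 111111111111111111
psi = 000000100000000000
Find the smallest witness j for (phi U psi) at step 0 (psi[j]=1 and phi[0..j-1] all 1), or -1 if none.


(phi U psi) at 0: need smallest j with psi[j]=1 and phi[i]=1 for all i in [0,j).
Scan from step 0:
  step 0: phi=1, psi=0 -> continue
  step 1: phi=1, psi=0 -> continue
  step 2: phi=1, psi=0 -> continue
  step 3: phi=1, psi=0 -> continue
  step 6: psi=1 and phi held for [0,6) -> witness found
Witness step = 6

6


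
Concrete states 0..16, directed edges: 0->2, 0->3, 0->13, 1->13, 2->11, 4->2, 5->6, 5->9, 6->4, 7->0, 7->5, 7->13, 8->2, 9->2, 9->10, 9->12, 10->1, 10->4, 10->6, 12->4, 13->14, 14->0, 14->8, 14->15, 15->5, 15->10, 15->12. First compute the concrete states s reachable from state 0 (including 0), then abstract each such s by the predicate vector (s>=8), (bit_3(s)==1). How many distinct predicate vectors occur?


BFS from 0:
Concrete reachable: {0, 1, 2, 3, 4, 5, 6, 8, 9, 10, 11, 12, 13, 14, 15}
Abstract via predicates (s>=8), (bit_3(s)==1):
  (0,0) <- {0, 1, 2, 3, 4, 5, 6}
  (1,1) <- {8, 9, 10, 11, 12, 13, 14, 15}
Distinct abstract states = 2

2


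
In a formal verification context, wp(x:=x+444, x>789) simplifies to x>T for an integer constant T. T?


Formula: wp(x:=E, P) = P[E/x] (substitute E for x in postcondition)
Step 1: Postcondition: x>789
Step 2: Substitute x+444 for x: x+444>789
Step 3: Solve for x: x > 789-444 = 345

345


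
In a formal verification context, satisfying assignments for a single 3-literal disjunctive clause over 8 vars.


Step 1: Total=2^8=256
Step 2: Unsat when all 3 false: 2^5=32
Step 3: Sat=256-32=224

224


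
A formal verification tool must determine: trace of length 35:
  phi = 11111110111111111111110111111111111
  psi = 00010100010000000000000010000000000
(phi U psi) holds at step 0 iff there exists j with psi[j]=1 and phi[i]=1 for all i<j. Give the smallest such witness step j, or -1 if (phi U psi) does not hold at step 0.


(phi U psi) at 0: need smallest j with psi[j]=1 and phi[i]=1 for all i in [0,j).
Scan from step 0:
  step 0: phi=1, psi=0 -> continue
  step 1: phi=1, psi=0 -> continue
  step 2: phi=1, psi=0 -> continue
  step 3: psi=1 and phi held for [0,3) -> witness found
Witness step = 3

3


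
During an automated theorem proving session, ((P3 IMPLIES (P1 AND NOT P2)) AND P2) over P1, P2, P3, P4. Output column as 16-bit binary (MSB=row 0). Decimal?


Formula: ((P3 IMPLIES (P1 AND NOT P2)) AND P2) over P1, P2, P3, P4 (16 rows)
Evaluate each row (bits = P1,P2,P3,P4, MSB first):
  row 0 [0000]: ((0 IMPLIES (0 AND NOT 0)) AND 0) -> 0
  row 1 [0001]: ((0 IMPLIES (0 AND NOT 0)) AND 0) -> 0
  row 2 [0010]: ((1 IMPLIES (0 AND NOT 0)) AND 0) -> 0
  row 3 [0011]: ((1 IMPLIES (0 AND NOT 0)) AND 0) -> 0
  row 4 [0100]: ((0 IMPLIES (0 AND NOT 1)) AND 1) -> 1
  row 5 [0101]: ((0 IMPLIES (0 AND NOT 1)) AND 1) -> 1
  row 6 [0110]: ((1 IMPLIES (0 AND NOT 1)) AND 1) -> 0
  row 7 [0111]: ((1 IMPLIES (0 AND NOT 1)) AND 1) -> 0
  row 8 [1000]: ((0 IMPLIES (1 AND NOT 0)) AND 0) -> 0
  row 9 [1001]: ((0 IMPLIES (1 AND NOT 0)) AND 0) -> 0
  row 10 [1010]: ((1 IMPLIES (1 AND NOT 0)) AND 0) -> 0
  row 11 [1011]: ((1 IMPLIES (1 AND NOT 0)) AND 0) -> 0
  row 12 [1100]: ((0 IMPLIES (1 AND NOT 1)) AND 1) -> 1
  row 13 [1101]: ((0 IMPLIES (1 AND NOT 1)) AND 1) -> 1
  row 14 [1110]: ((1 IMPLIES (1 AND NOT 1)) AND 1) -> 0
  row 15 [1111]: ((1 IMPLIES (1 AND NOT 1)) AND 1) -> 0
Full result column, 4 rows per line (P1,P2 fixed per line; P3,P4 runs 00..11 left to right):
  rows 0-3 [P1,P2=00]: 0000  = hex 0
  rows 4-7 [P1,P2=01]: 1100  = hex C
  rows 8-11 [P1,P2=10]: 0000  = hex 0
  rows 12-15 [P1,P2=11]: 1100  = hex C
Output column (row 0 .. row 15) = 0000110000001100
Output column grouped in 4s = 0000 1100 0000 1100 = 0x0C0C
Convert to decimal digit by digit (value = value*16 + digit):
  0 -> 0
  0*16 + 12 (C) = 12
  12*16 + 0 = 192
  192*16 + 12 (C) = 3084
Decimal = 3084

3084


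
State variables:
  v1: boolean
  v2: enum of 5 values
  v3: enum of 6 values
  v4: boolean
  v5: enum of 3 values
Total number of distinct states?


State space = product of domain sizes of all variables.
Domain sizes:
  v1 (boolean): 2
  v2 (enum of 5 values): 5
  v3 (enum of 6 values): 6
  v4 (boolean): 2
  v5 (enum of 3 values): 3
Product = 2 * 5 * 6 * 2 * 3 = 360

360


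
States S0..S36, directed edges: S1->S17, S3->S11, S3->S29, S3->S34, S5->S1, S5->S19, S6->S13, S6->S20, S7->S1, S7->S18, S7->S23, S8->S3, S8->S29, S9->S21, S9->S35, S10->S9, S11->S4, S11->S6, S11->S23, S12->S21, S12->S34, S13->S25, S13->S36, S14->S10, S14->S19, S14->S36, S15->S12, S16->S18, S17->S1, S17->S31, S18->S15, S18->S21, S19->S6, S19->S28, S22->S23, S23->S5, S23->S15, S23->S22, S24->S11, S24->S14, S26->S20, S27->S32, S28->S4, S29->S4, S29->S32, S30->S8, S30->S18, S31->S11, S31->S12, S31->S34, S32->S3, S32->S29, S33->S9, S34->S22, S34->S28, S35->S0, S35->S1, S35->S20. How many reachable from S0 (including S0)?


BFS from S0:
  layer 0: {S0}
Reachable set: {S0}
Count = 1

1


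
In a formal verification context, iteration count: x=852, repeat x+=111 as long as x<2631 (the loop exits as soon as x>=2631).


Step 1: x goes from 852 toward 2631 by 111; the body runs while x<2631, so iterations = ceil((bound-start)/step)
Step 2: Distance=1779
Step 3: ceil(1779/111)=17

17


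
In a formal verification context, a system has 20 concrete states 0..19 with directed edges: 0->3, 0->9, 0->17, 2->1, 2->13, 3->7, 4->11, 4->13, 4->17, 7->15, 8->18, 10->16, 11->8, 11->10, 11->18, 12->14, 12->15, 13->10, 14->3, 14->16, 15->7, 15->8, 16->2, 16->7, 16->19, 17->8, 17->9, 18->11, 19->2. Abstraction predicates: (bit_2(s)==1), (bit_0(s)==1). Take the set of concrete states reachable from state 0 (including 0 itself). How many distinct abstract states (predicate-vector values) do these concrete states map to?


BFS from 0:
Concrete reachable: {0, 1, 2, 3, 7, 8, 9, 10, 11, 13, 15, 16, 17, 18, 19}
Abstract via predicates (bit_2(s)==1), (bit_0(s)==1):
  (0,0) <- {0, 2, 8, 10, 16, 18}
  (0,1) <- {1, 3, 9, 11, 17, 19}
  (1,1) <- {7, 13, 15}
Distinct abstract states = 3

3


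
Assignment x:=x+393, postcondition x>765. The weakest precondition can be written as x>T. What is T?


Formula: wp(x:=E, P) = P[E/x] (substitute E for x in postcondition)
Step 1: Postcondition: x>765
Step 2: Substitute x+393 for x: x+393>765
Step 3: Solve for x: x > 765-393 = 372

372


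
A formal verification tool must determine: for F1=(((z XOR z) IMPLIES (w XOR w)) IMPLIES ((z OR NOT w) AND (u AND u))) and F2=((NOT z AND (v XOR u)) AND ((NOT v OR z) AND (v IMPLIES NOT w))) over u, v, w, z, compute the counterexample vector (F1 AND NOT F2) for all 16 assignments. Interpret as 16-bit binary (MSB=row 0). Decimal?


F1 = (((z XOR z) IMPLIES (w XOR w)) IMPLIES ((z OR NOT w) AND (u AND u)))
F2 = ((NOT z AND (v XOR u)) AND ((NOT v OR z) AND (v IMPLIES NOT w)))
Counterexample to F1=>F2 is where F1=1 and F2=0.
Evaluate each row (bits = u,v,w,z, MSB first):
  row 0 [0000]: F1=0 F2=0 -> F1&~F2 -> 0
  row 1 [0001]: F1=0 F2=0 -> F1&~F2 -> 0
  row 2 [0010]: F1=0 F2=0 -> F1&~F2 -> 0
  row 3 [0011]: F1=0 F2=0 -> F1&~F2 -> 0
  row 4 [0100]: F1=0 F2=0 -> F1&~F2 -> 0
  row 5 [0101]: F1=0 F2=0 -> F1&~F2 -> 0
  row 6 [0110]: F1=0 F2=0 -> F1&~F2 -> 0
  row 7 [0111]: F1=0 F2=0 -> F1&~F2 -> 0
  row 8 [1000]: F1=1 F2=1 -> F1&~F2 -> 0
  row 9 [1001]: F1=1 F2=0 -> F1&~F2 -> 1
  row 10 [1010]: F1=0 F2=1 -> F1&~F2 -> 0
  row 11 [1011]: F1=1 F2=0 -> F1&~F2 -> 1
  row 12 [1100]: F1=1 F2=0 -> F1&~F2 -> 1
  row 13 [1101]: F1=1 F2=0 -> F1&~F2 -> 1
  row 14 [1110]: F1=0 F2=0 -> F1&~F2 -> 0
  row 15 [1111]: F1=1 F2=0 -> F1&~F2 -> 1
Full result column, 4 rows per line (u,v fixed per line; w,z runs 00..11 left to right):
  rows 0-3 [u,v=00]: 0000  = hex 0
  rows 4-7 [u,v=01]: 0000  = hex 0
  rows 8-11 [u,v=10]: 0101  = hex 5
  rows 12-15 [u,v=11]: 1101  = hex D
Counterexample vector (row 0 .. row 15) = 0000000001011101
Output column grouped in 4s = 0000 0000 0101 1101 = 0x005D
Convert to decimal digit by digit (value = value*16 + digit):
  0 -> 0
  0*16 + 0 = 0
  0*16 + 5 = 5
  5*16 + 13 (D) = 93
Decimal = 93

93


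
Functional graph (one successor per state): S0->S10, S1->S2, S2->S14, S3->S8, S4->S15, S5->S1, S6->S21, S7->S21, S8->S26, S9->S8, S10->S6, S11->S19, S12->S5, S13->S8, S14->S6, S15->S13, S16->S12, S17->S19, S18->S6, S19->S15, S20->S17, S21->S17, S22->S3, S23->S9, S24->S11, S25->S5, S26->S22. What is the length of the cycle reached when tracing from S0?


Trace from S0 until a state repeats:
  S0 -> S10 -> S6 -> S21 -> S17 -> S19 -> S15 -> S13 -> S8 -> S26 -> S22 -> S3 -> S8
S8 first seen at step 8, revisited at step 12.
Cycle length = 12 - 8 = 4

4


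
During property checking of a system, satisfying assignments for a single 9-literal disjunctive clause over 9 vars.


Step 1: Total=2^9=512
Step 2: Unsat when all 9 false: 2^0=1
Step 3: Sat=512-1=511

511


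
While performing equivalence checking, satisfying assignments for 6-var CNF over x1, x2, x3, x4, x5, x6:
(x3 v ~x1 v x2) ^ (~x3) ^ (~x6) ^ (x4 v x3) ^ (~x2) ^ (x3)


CNF with 6 clauses over 6 vars (64 assignments).
An assignment satisfies CNF iff every clause has >=1 true literal.
Check each row (bits = x1,x2,x3,x4,x5,x6; clause T/F shown):
  row 0 [000000]: clauses=TTTFTF -> 0
  row 1 [000001]: clauses=TTFFTF -> 0
  row 2 [000010]: clauses=TTTFTF -> 0
  row 3 [000011]: clauses=TTFFTF -> 0
  row 4 [000100]: clauses=TTTTTF -> 0
  (every remaining row is evaluated the same way; all 64 results are listed next)
Full result column, 8 rows per line (x1,x2,x3 fixed per line; x4,x5,x6 runs 000..111 left to right):
  rows 0-7 [x1,x2,x3=000]: 00000000  (ones: 0)
  rows 8-15 [x1,x2,x3=001]: 00000000  (ones: 0)
  rows 16-23 [x1,x2,x3=010]: 00000000  (ones: 0)
  rows 24-31 [x1,x2,x3=011]: 00000000  (ones: 0)
  rows 32-39 [x1,x2,x3=100]: 00000000  (ones: 0)
  rows 40-47 [x1,x2,x3=101]: 00000000  (ones: 0)
  rows 48-55 [x1,x2,x3=110]: 00000000  (ones: 0)
  rows 56-63 [x1,x2,x3=111]: 00000000  (ones: 0)
Satisfying assignments = 0+0+0+0+0+0+0+0 = 0

0


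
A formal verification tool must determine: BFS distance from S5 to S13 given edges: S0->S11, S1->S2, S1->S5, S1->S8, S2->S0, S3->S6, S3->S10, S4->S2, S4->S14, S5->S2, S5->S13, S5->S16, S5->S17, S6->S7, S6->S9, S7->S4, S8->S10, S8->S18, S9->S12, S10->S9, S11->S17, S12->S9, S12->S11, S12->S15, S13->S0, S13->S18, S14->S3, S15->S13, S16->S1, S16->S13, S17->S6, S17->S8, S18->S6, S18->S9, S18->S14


BFS layer-by-layer from S5:
  dist 0: {S5}
  dist 1: {S2, S13, S16, S17}
  -> S13 reached at distance 1
Shortest path length = 1

1
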